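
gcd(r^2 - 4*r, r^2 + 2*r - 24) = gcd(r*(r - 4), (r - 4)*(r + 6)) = r - 4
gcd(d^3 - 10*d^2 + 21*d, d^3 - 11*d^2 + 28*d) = d^2 - 7*d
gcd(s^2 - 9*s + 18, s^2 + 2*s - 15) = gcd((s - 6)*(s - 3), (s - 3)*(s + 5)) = s - 3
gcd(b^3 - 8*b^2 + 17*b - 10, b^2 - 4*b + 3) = b - 1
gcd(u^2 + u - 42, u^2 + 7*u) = u + 7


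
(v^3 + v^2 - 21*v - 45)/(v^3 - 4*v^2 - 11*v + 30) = (v + 3)/(v - 2)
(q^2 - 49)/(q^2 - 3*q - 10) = (49 - q^2)/(-q^2 + 3*q + 10)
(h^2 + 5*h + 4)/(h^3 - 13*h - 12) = (h + 4)/(h^2 - h - 12)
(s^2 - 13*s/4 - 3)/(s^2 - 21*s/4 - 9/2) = (s - 4)/(s - 6)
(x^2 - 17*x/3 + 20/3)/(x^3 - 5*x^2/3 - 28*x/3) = (3*x - 5)/(x*(3*x + 7))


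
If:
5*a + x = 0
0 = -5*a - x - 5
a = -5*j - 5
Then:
No Solution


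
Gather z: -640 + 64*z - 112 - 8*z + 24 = 56*z - 728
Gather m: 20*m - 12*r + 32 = 20*m - 12*r + 32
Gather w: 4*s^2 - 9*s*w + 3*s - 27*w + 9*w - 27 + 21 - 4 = 4*s^2 + 3*s + w*(-9*s - 18) - 10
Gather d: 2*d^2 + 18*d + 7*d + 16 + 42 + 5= 2*d^2 + 25*d + 63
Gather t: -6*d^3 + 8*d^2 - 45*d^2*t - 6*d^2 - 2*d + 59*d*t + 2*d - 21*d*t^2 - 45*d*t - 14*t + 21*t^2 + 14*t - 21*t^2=-6*d^3 + 2*d^2 - 21*d*t^2 + t*(-45*d^2 + 14*d)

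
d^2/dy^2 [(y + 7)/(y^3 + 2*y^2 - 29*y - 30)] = 2*((y + 7)*(3*y^2 + 4*y - 29)^2 + (-3*y^2 - 4*y - (y + 7)*(3*y + 2) + 29)*(y^3 + 2*y^2 - 29*y - 30))/(y^3 + 2*y^2 - 29*y - 30)^3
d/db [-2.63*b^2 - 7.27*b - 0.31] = -5.26*b - 7.27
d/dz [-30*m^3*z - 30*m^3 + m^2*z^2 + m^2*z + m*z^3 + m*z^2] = m*(-30*m^2 + 2*m*z + m + 3*z^2 + 2*z)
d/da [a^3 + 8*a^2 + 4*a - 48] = 3*a^2 + 16*a + 4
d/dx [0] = 0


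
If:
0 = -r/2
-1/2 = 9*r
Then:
No Solution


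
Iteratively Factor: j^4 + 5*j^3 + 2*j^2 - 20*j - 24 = (j - 2)*(j^3 + 7*j^2 + 16*j + 12) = (j - 2)*(j + 2)*(j^2 + 5*j + 6) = (j - 2)*(j + 2)*(j + 3)*(j + 2)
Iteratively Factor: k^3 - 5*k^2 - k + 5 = (k + 1)*(k^2 - 6*k + 5) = (k - 1)*(k + 1)*(k - 5)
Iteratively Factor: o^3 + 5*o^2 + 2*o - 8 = (o - 1)*(o^2 + 6*o + 8) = (o - 1)*(o + 2)*(o + 4)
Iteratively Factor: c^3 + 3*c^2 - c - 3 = (c + 3)*(c^2 - 1) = (c + 1)*(c + 3)*(c - 1)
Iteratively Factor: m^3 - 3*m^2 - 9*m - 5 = (m - 5)*(m^2 + 2*m + 1) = (m - 5)*(m + 1)*(m + 1)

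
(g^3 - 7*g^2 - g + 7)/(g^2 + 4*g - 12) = (g^3 - 7*g^2 - g + 7)/(g^2 + 4*g - 12)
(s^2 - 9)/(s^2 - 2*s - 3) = (s + 3)/(s + 1)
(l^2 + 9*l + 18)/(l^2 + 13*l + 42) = (l + 3)/(l + 7)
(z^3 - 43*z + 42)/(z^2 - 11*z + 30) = (z^2 + 6*z - 7)/(z - 5)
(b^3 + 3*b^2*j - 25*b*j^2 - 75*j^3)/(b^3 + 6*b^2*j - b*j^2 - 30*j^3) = (b - 5*j)/(b - 2*j)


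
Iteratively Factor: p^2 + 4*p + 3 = (p + 1)*(p + 3)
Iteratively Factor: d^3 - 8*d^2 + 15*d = (d)*(d^2 - 8*d + 15) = d*(d - 3)*(d - 5)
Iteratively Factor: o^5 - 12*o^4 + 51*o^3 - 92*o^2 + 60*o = (o - 3)*(o^4 - 9*o^3 + 24*o^2 - 20*o) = (o - 3)*(o - 2)*(o^3 - 7*o^2 + 10*o) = (o - 5)*(o - 3)*(o - 2)*(o^2 - 2*o) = (o - 5)*(o - 3)*(o - 2)^2*(o)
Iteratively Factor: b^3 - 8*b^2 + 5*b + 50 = (b - 5)*(b^2 - 3*b - 10) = (b - 5)*(b + 2)*(b - 5)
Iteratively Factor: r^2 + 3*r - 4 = (r - 1)*(r + 4)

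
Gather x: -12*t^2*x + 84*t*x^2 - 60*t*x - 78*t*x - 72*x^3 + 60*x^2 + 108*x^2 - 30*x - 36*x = -72*x^3 + x^2*(84*t + 168) + x*(-12*t^2 - 138*t - 66)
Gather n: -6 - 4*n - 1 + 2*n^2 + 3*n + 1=2*n^2 - n - 6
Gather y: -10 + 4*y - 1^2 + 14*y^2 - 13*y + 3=14*y^2 - 9*y - 8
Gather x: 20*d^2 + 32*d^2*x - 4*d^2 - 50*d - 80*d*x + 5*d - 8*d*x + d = 16*d^2 - 44*d + x*(32*d^2 - 88*d)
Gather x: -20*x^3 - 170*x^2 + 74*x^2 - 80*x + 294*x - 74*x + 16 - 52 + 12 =-20*x^3 - 96*x^2 + 140*x - 24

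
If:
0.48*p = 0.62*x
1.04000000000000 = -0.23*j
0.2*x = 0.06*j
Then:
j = -4.52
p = -1.75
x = -1.36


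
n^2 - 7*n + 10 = (n - 5)*(n - 2)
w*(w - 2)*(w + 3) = w^3 + w^2 - 6*w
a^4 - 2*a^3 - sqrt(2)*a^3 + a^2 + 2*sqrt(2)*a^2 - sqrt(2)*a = a*(a - 1)^2*(a - sqrt(2))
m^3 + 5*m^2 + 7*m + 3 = (m + 1)^2*(m + 3)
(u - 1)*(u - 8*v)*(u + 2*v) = u^3 - 6*u^2*v - u^2 - 16*u*v^2 + 6*u*v + 16*v^2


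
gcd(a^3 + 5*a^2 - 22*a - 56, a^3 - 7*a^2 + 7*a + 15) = 1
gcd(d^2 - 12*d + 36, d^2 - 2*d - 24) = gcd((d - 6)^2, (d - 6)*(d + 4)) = d - 6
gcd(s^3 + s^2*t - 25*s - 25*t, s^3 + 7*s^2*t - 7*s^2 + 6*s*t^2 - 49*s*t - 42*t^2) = s + t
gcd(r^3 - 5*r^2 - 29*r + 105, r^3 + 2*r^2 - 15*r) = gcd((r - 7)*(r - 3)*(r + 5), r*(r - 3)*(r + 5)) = r^2 + 2*r - 15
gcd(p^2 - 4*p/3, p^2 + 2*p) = p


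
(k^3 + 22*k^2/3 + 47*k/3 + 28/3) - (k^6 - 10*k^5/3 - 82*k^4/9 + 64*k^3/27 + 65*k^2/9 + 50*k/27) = -k^6 + 10*k^5/3 + 82*k^4/9 - 37*k^3/27 + k^2/9 + 373*k/27 + 28/3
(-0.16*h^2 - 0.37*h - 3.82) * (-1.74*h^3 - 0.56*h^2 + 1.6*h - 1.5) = 0.2784*h^5 + 0.7334*h^4 + 6.598*h^3 + 1.7872*h^2 - 5.557*h + 5.73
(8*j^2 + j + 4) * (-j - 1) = -8*j^3 - 9*j^2 - 5*j - 4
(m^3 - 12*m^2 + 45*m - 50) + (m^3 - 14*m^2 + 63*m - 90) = 2*m^3 - 26*m^2 + 108*m - 140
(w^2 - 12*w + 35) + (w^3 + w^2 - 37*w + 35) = w^3 + 2*w^2 - 49*w + 70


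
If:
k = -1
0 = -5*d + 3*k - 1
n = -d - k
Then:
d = -4/5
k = -1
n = 9/5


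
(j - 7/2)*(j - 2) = j^2 - 11*j/2 + 7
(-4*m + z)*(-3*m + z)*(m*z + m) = 12*m^3*z + 12*m^3 - 7*m^2*z^2 - 7*m^2*z + m*z^3 + m*z^2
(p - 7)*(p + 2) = p^2 - 5*p - 14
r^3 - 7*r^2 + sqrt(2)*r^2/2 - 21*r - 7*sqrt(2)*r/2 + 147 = (r - 7)*(r - 3*sqrt(2))*(r + 7*sqrt(2)/2)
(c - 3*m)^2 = c^2 - 6*c*m + 9*m^2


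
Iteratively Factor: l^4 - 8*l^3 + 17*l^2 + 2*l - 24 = (l + 1)*(l^3 - 9*l^2 + 26*l - 24) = (l - 4)*(l + 1)*(l^2 - 5*l + 6) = (l - 4)*(l - 2)*(l + 1)*(l - 3)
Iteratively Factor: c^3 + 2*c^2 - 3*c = (c)*(c^2 + 2*c - 3) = c*(c + 3)*(c - 1)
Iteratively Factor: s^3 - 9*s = (s + 3)*(s^2 - 3*s) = s*(s + 3)*(s - 3)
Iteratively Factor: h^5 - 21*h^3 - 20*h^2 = (h)*(h^4 - 21*h^2 - 20*h) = h^2*(h^3 - 21*h - 20) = h^2*(h + 4)*(h^2 - 4*h - 5) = h^2*(h + 1)*(h + 4)*(h - 5)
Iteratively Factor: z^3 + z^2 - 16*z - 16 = (z + 4)*(z^2 - 3*z - 4) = (z - 4)*(z + 4)*(z + 1)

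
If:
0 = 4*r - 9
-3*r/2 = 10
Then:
No Solution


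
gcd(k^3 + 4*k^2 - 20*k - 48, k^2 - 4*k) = k - 4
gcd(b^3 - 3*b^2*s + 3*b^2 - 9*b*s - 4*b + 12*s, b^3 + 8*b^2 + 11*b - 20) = b^2 + 3*b - 4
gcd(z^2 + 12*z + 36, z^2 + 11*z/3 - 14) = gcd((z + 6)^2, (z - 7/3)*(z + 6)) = z + 6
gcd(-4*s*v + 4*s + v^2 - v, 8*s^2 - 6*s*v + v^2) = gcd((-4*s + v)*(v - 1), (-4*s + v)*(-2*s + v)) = 4*s - v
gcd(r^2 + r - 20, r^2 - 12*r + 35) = 1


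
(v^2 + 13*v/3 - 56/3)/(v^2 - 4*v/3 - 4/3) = (-3*v^2 - 13*v + 56)/(-3*v^2 + 4*v + 4)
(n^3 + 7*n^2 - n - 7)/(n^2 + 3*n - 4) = (n^2 + 8*n + 7)/(n + 4)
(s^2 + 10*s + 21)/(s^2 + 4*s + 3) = (s + 7)/(s + 1)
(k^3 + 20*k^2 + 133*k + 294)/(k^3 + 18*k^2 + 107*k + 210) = (k + 7)/(k + 5)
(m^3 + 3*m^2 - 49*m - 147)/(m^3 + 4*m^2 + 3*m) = (m^2 - 49)/(m*(m + 1))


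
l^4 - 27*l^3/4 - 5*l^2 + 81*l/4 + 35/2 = (l - 7)*(l - 2)*(l + 1)*(l + 5/4)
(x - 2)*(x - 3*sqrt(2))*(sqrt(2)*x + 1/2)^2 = 2*x^4 - 5*sqrt(2)*x^3 - 4*x^3 - 23*x^2/4 + 10*sqrt(2)*x^2 - 3*sqrt(2)*x/4 + 23*x/2 + 3*sqrt(2)/2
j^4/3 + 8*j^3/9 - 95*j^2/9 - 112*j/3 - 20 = (j/3 + 1)*(j - 6)*(j + 2/3)*(j + 5)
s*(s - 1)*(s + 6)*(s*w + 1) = s^4*w + 5*s^3*w + s^3 - 6*s^2*w + 5*s^2 - 6*s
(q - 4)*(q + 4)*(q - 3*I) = q^3 - 3*I*q^2 - 16*q + 48*I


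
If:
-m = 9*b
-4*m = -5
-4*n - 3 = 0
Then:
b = -5/36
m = 5/4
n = -3/4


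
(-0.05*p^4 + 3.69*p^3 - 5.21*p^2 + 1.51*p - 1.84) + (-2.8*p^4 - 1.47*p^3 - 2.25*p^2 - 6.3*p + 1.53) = -2.85*p^4 + 2.22*p^3 - 7.46*p^2 - 4.79*p - 0.31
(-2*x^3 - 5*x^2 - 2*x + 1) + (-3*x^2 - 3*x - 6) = -2*x^3 - 8*x^2 - 5*x - 5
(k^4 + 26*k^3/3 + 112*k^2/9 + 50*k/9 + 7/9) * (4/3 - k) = -k^5 - 22*k^4/3 - 8*k^3/9 + 298*k^2/27 + 179*k/27 + 28/27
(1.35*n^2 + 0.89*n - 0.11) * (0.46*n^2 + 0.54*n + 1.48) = 0.621*n^4 + 1.1384*n^3 + 2.428*n^2 + 1.2578*n - 0.1628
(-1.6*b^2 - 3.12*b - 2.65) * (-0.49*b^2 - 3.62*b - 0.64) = 0.784*b^4 + 7.3208*b^3 + 13.6169*b^2 + 11.5898*b + 1.696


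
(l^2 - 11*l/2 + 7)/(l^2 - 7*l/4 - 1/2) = 2*(2*l - 7)/(4*l + 1)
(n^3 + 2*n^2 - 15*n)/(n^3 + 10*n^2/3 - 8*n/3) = 3*(n^2 + 2*n - 15)/(3*n^2 + 10*n - 8)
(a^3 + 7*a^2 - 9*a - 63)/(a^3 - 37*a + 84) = (a + 3)/(a - 4)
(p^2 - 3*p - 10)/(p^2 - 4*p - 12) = (p - 5)/(p - 6)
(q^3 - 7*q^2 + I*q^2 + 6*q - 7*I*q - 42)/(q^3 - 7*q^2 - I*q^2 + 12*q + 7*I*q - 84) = (q - 2*I)/(q - 4*I)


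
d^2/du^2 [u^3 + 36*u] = 6*u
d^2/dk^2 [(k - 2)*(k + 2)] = 2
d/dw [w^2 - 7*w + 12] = 2*w - 7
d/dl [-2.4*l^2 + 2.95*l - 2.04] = 2.95 - 4.8*l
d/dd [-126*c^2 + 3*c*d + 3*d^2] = 3*c + 6*d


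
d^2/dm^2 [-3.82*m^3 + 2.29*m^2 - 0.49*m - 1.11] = 4.58 - 22.92*m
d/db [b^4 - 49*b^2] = 4*b^3 - 98*b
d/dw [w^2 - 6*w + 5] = 2*w - 6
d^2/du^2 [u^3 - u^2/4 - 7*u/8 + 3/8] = 6*u - 1/2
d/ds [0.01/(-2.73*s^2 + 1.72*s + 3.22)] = (0.0546*s - 0.0172)/(-2.73*s^2 + 1.72*s + 3.22)^2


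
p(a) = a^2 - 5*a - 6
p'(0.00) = -5.00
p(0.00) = -6.00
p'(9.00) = 13.00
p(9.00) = 30.00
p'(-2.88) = -10.76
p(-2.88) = 16.69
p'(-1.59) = -8.18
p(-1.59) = 4.48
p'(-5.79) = -16.58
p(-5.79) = 56.47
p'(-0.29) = -5.58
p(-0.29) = -4.47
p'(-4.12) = -13.24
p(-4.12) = 31.57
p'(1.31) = -2.38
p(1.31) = -10.83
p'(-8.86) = -22.72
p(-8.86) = 116.80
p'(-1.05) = -7.10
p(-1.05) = 0.35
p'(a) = 2*a - 5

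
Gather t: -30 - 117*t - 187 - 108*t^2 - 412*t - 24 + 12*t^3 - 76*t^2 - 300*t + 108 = 12*t^3 - 184*t^2 - 829*t - 133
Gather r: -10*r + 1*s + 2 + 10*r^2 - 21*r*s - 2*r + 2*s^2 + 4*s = 10*r^2 + r*(-21*s - 12) + 2*s^2 + 5*s + 2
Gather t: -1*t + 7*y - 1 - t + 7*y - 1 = -2*t + 14*y - 2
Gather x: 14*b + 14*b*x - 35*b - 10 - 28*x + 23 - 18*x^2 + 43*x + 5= -21*b - 18*x^2 + x*(14*b + 15) + 18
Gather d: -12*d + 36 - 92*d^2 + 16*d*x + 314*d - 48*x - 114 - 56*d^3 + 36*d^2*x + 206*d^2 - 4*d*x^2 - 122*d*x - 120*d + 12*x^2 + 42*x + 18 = -56*d^3 + d^2*(36*x + 114) + d*(-4*x^2 - 106*x + 182) + 12*x^2 - 6*x - 60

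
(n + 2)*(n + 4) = n^2 + 6*n + 8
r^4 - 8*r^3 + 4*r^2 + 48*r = r*(r - 6)*(r - 4)*(r + 2)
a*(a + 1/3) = a^2 + a/3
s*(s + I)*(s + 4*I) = s^3 + 5*I*s^2 - 4*s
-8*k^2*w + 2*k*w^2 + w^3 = w*(-2*k + w)*(4*k + w)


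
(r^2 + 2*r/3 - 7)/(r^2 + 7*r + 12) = (r - 7/3)/(r + 4)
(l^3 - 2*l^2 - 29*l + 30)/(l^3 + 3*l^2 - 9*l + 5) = (l - 6)/(l - 1)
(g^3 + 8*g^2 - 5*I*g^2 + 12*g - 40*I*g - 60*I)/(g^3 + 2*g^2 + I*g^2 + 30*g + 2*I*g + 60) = (g + 6)/(g + 6*I)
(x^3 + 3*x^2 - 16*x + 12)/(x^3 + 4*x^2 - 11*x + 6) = (x - 2)/(x - 1)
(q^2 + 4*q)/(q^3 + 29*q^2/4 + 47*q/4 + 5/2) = 4*q*(q + 4)/(4*q^3 + 29*q^2 + 47*q + 10)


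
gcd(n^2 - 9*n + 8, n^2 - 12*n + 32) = n - 8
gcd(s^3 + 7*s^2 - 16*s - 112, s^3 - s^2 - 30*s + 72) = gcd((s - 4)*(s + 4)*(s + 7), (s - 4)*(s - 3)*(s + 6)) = s - 4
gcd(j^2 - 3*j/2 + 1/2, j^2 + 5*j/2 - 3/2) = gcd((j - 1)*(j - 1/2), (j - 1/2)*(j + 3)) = j - 1/2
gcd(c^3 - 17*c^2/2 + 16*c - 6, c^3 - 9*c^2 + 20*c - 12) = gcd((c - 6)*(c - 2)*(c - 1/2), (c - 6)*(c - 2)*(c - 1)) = c^2 - 8*c + 12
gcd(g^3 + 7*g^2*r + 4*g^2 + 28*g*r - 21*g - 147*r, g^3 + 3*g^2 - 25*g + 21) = g^2 + 4*g - 21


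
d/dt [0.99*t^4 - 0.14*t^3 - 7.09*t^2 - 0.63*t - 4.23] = 3.96*t^3 - 0.42*t^2 - 14.18*t - 0.63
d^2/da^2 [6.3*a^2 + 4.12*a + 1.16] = 12.6000000000000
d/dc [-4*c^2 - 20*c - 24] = -8*c - 20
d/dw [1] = 0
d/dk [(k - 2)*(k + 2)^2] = (k + 2)*(3*k - 2)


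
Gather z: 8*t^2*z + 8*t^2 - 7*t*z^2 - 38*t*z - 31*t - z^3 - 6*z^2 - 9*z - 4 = 8*t^2 - 31*t - z^3 + z^2*(-7*t - 6) + z*(8*t^2 - 38*t - 9) - 4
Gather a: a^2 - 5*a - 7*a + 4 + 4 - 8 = a^2 - 12*a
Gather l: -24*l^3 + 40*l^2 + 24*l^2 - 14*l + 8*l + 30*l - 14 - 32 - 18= -24*l^3 + 64*l^2 + 24*l - 64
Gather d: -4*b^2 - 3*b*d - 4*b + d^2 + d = -4*b^2 - 4*b + d^2 + d*(1 - 3*b)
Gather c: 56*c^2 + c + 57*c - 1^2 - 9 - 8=56*c^2 + 58*c - 18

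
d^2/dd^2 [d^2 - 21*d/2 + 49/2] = 2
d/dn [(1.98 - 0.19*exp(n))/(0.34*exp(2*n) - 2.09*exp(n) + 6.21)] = (0.0646*exp(2*n) - 1.3464*exp(n) + 2.9583)*exp(n)/(0.1156*exp(4*n) - 1.4212*exp(3*n) + 8.5909*exp(2*n) - 25.9578*exp(n) + 38.5641)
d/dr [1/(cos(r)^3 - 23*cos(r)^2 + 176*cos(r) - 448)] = (3*cos(r) - 22)*sin(r)/((cos(r) - 8)^3*(cos(r) - 7)^2)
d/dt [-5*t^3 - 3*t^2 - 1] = 3*t*(-5*t - 2)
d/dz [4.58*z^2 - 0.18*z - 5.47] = 9.16*z - 0.18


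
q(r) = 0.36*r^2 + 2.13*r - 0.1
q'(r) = 0.72*r + 2.13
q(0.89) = 2.08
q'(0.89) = 2.77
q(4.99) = 19.49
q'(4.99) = 5.72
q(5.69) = 23.68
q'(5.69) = 6.23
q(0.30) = 0.57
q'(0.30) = 2.35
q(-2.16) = -3.02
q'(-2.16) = 0.57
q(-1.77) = -2.74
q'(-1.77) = 0.86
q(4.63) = 17.48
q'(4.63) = 5.46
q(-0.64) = -1.32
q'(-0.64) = 1.67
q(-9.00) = 9.89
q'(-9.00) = -4.35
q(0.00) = -0.10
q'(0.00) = 2.13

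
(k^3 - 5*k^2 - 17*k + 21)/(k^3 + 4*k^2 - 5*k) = (k^2 - 4*k - 21)/(k*(k + 5))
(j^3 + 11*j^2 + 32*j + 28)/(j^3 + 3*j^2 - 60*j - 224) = (j^2 + 4*j + 4)/(j^2 - 4*j - 32)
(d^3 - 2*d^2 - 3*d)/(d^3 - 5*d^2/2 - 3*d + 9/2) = 2*d*(d + 1)/(2*d^2 + d - 3)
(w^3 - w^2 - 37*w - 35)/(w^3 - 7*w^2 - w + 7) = (w + 5)/(w - 1)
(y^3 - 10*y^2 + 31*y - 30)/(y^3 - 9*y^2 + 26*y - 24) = (y - 5)/(y - 4)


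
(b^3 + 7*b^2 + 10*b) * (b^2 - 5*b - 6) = b^5 + 2*b^4 - 31*b^3 - 92*b^2 - 60*b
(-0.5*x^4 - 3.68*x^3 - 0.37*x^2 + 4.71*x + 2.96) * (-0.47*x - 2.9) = 0.235*x^5 + 3.1796*x^4 + 10.8459*x^3 - 1.1407*x^2 - 15.0502*x - 8.584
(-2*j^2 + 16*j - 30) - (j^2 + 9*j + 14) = -3*j^2 + 7*j - 44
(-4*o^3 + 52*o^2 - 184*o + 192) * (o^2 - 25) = -4*o^5 + 52*o^4 - 84*o^3 - 1108*o^2 + 4600*o - 4800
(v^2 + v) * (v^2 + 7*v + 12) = v^4 + 8*v^3 + 19*v^2 + 12*v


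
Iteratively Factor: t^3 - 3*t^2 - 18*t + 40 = (t - 5)*(t^2 + 2*t - 8) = (t - 5)*(t - 2)*(t + 4)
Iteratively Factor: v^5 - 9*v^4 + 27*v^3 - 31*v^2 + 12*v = (v - 4)*(v^4 - 5*v^3 + 7*v^2 - 3*v) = (v - 4)*(v - 3)*(v^3 - 2*v^2 + v) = v*(v - 4)*(v - 3)*(v^2 - 2*v + 1) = v*(v - 4)*(v - 3)*(v - 1)*(v - 1)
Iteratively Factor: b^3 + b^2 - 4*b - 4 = (b + 2)*(b^2 - b - 2) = (b - 2)*(b + 2)*(b + 1)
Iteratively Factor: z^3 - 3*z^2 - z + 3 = (z - 1)*(z^2 - 2*z - 3) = (z - 3)*(z - 1)*(z + 1)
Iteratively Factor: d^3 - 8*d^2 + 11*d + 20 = (d + 1)*(d^2 - 9*d + 20) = (d - 4)*(d + 1)*(d - 5)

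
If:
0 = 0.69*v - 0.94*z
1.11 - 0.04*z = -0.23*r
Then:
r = 0.173913043478261*z - 4.82608695652174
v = 1.36231884057971*z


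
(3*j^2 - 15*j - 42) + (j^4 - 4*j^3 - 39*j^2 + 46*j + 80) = j^4 - 4*j^3 - 36*j^2 + 31*j + 38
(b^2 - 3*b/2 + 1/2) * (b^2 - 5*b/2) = b^4 - 4*b^3 + 17*b^2/4 - 5*b/4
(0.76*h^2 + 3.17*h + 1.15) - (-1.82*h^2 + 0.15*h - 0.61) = 2.58*h^2 + 3.02*h + 1.76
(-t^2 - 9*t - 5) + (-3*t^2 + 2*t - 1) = -4*t^2 - 7*t - 6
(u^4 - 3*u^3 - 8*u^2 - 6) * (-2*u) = -2*u^5 + 6*u^4 + 16*u^3 + 12*u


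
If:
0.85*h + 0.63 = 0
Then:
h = -0.74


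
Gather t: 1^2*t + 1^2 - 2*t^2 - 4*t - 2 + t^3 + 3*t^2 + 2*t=t^3 + t^2 - t - 1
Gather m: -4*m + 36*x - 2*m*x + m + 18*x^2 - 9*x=m*(-2*x - 3) + 18*x^2 + 27*x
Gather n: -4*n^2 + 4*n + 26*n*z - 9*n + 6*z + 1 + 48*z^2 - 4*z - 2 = -4*n^2 + n*(26*z - 5) + 48*z^2 + 2*z - 1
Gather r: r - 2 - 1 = r - 3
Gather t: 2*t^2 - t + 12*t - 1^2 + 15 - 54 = 2*t^2 + 11*t - 40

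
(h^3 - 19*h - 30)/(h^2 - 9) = (h^2 - 3*h - 10)/(h - 3)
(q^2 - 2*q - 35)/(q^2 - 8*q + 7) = (q + 5)/(q - 1)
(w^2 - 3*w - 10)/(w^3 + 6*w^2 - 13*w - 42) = (w - 5)/(w^2 + 4*w - 21)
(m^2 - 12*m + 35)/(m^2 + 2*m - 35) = (m - 7)/(m + 7)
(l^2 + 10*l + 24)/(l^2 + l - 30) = (l + 4)/(l - 5)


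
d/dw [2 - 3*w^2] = -6*w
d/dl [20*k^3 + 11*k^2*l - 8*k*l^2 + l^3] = 11*k^2 - 16*k*l + 3*l^2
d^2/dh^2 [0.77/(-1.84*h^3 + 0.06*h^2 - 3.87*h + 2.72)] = ((8.5008*h - 0.0924)*(1.84*h^3 - 0.06*h^2 + 3.87*h - 2.72) - 0.77*(5.52*h^2 - 0.12*h + 3.87)*(11.04*h^2 - 0.24*h + 7.74))/(1.84*h^3 - 0.06*h^2 + 3.87*h - 2.72)^3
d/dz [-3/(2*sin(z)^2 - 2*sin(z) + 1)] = 6*(sin(2*z) - cos(z))/(-2*sin(z) - cos(2*z) + 2)^2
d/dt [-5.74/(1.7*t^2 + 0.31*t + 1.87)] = (19.516*t + 1.7794)/(1.7*t^2 + 0.31*t + 1.87)^2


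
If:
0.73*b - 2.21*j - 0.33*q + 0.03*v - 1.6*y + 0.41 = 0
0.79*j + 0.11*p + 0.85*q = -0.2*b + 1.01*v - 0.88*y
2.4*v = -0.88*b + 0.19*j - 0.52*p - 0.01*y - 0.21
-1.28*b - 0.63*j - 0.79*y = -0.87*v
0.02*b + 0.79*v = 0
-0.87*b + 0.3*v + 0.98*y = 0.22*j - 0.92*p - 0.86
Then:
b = 0.03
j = 0.55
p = -0.25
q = 0.02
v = -0.00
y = -0.49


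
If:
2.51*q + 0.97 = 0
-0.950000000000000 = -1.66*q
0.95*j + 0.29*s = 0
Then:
No Solution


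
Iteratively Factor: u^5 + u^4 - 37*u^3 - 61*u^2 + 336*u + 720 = (u - 5)*(u^4 + 6*u^3 - 7*u^2 - 96*u - 144) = (u - 5)*(u + 3)*(u^3 + 3*u^2 - 16*u - 48) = (u - 5)*(u + 3)*(u + 4)*(u^2 - u - 12) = (u - 5)*(u + 3)^2*(u + 4)*(u - 4)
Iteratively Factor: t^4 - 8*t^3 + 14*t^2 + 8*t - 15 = (t + 1)*(t^3 - 9*t^2 + 23*t - 15) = (t - 5)*(t + 1)*(t^2 - 4*t + 3) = (t - 5)*(t - 3)*(t + 1)*(t - 1)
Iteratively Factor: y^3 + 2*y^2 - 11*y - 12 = (y - 3)*(y^2 + 5*y + 4) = (y - 3)*(y + 1)*(y + 4)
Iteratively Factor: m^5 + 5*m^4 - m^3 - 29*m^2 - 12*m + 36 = (m - 1)*(m^4 + 6*m^3 + 5*m^2 - 24*m - 36) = (m - 2)*(m - 1)*(m^3 + 8*m^2 + 21*m + 18) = (m - 2)*(m - 1)*(m + 3)*(m^2 + 5*m + 6) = (m - 2)*(m - 1)*(m + 3)^2*(m + 2)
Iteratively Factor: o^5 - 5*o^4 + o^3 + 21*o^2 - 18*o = (o + 2)*(o^4 - 7*o^3 + 15*o^2 - 9*o) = (o - 3)*(o + 2)*(o^3 - 4*o^2 + 3*o) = o*(o - 3)*(o + 2)*(o^2 - 4*o + 3) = o*(o - 3)*(o - 1)*(o + 2)*(o - 3)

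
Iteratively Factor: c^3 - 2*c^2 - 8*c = (c)*(c^2 - 2*c - 8) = c*(c - 4)*(c + 2)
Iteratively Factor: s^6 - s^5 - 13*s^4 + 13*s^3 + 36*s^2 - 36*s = (s - 1)*(s^5 - 13*s^3 + 36*s) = (s - 3)*(s - 1)*(s^4 + 3*s^3 - 4*s^2 - 12*s) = (s - 3)*(s - 1)*(s + 2)*(s^3 + s^2 - 6*s) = s*(s - 3)*(s - 1)*(s + 2)*(s^2 + s - 6) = s*(s - 3)*(s - 1)*(s + 2)*(s + 3)*(s - 2)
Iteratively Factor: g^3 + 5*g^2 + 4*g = (g)*(g^2 + 5*g + 4) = g*(g + 4)*(g + 1)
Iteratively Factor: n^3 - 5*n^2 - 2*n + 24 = (n - 4)*(n^2 - n - 6) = (n - 4)*(n + 2)*(n - 3)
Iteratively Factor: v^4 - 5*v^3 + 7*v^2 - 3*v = (v - 1)*(v^3 - 4*v^2 + 3*v) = v*(v - 1)*(v^2 - 4*v + 3) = v*(v - 3)*(v - 1)*(v - 1)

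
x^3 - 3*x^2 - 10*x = x*(x - 5)*(x + 2)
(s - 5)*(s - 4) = s^2 - 9*s + 20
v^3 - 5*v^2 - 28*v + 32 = (v - 8)*(v - 1)*(v + 4)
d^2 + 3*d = d*(d + 3)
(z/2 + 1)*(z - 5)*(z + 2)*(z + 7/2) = z^4/2 + 5*z^3/4 - 39*z^2/4 - 38*z - 35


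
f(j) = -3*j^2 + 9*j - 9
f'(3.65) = -12.90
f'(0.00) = 9.00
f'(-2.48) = 23.88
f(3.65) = -16.12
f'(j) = 9 - 6*j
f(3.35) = -12.52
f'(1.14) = 2.16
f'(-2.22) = 22.32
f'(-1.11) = 15.66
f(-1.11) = -22.69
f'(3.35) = -11.10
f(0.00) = -9.00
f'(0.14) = 8.16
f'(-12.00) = 81.00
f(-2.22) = -43.77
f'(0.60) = 5.40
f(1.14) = -2.64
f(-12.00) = -549.00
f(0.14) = -7.80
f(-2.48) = -49.77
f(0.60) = -4.68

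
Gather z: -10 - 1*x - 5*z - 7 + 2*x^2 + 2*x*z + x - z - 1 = 2*x^2 + z*(2*x - 6) - 18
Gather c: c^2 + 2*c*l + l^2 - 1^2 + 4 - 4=c^2 + 2*c*l + l^2 - 1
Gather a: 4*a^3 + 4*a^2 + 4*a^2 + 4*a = 4*a^3 + 8*a^2 + 4*a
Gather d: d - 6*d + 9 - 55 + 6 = -5*d - 40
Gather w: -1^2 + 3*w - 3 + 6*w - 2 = 9*w - 6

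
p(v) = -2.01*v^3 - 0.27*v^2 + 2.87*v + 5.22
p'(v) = -6.03*v^2 - 0.54*v + 2.87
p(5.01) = -239.94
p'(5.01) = -151.19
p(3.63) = -84.06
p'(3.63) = -78.55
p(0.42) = 6.23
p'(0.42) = 1.58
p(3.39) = -66.46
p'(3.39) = -68.26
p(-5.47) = 310.41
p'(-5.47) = -174.60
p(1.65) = 0.19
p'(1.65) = -14.44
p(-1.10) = 4.41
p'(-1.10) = -3.83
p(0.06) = 5.39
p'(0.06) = 2.82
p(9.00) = -1456.11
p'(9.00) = -490.42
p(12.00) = -3472.50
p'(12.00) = -871.93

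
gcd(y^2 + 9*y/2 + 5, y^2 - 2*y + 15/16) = 1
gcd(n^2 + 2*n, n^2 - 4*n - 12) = n + 2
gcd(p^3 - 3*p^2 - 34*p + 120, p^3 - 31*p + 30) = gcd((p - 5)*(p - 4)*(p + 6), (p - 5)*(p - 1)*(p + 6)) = p^2 + p - 30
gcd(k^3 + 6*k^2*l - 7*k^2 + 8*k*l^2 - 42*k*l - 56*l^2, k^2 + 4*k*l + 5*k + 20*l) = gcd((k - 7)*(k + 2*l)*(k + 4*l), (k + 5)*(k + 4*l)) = k + 4*l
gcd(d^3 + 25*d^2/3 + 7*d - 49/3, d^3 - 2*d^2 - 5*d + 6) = d - 1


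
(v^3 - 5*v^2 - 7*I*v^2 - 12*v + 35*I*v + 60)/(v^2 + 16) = (v^2 - v*(5 + 3*I) + 15*I)/(v + 4*I)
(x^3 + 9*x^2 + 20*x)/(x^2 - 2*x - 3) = x*(x^2 + 9*x + 20)/(x^2 - 2*x - 3)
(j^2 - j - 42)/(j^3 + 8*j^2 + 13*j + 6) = (j - 7)/(j^2 + 2*j + 1)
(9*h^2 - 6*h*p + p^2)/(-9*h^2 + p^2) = (-3*h + p)/(3*h + p)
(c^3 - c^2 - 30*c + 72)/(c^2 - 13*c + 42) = (c^3 - c^2 - 30*c + 72)/(c^2 - 13*c + 42)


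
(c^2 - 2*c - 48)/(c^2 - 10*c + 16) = (c + 6)/(c - 2)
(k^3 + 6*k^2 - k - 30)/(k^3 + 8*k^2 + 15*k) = (k - 2)/k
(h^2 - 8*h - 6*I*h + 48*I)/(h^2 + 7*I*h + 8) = (h^2 - 8*h - 6*I*h + 48*I)/(h^2 + 7*I*h + 8)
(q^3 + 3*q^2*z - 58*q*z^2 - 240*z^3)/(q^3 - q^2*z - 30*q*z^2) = (-q^2 + 2*q*z + 48*z^2)/(q*(-q + 6*z))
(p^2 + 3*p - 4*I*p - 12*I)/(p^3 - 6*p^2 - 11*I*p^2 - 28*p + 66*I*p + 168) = (p + 3)/(p^2 - p*(6 + 7*I) + 42*I)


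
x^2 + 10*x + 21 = (x + 3)*(x + 7)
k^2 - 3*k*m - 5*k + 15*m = (k - 5)*(k - 3*m)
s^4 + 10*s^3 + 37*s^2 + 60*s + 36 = (s + 2)^2*(s + 3)^2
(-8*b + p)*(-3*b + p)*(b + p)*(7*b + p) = 168*b^4 + 115*b^3*p - 57*b^2*p^2 - 3*b*p^3 + p^4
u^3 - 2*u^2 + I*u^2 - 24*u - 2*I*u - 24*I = (u - 6)*(u + 4)*(u + I)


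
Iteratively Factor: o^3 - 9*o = (o - 3)*(o^2 + 3*o) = (o - 3)*(o + 3)*(o)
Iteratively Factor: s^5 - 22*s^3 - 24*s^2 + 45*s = (s - 1)*(s^4 + s^3 - 21*s^2 - 45*s) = (s - 1)*(s + 3)*(s^3 - 2*s^2 - 15*s) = s*(s - 1)*(s + 3)*(s^2 - 2*s - 15) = s*(s - 5)*(s - 1)*(s + 3)*(s + 3)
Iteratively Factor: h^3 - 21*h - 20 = (h - 5)*(h^2 + 5*h + 4) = (h - 5)*(h + 4)*(h + 1)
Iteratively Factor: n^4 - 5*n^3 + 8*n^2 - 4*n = (n - 2)*(n^3 - 3*n^2 + 2*n) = n*(n - 2)*(n^2 - 3*n + 2) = n*(n - 2)*(n - 1)*(n - 2)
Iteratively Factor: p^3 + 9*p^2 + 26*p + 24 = (p + 2)*(p^2 + 7*p + 12) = (p + 2)*(p + 4)*(p + 3)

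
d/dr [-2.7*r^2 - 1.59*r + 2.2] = -5.4*r - 1.59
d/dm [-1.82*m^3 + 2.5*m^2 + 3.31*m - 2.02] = -5.46*m^2 + 5.0*m + 3.31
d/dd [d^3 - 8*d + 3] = 3*d^2 - 8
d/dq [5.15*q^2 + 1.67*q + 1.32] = 10.3*q + 1.67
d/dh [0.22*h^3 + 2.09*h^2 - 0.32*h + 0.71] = 0.66*h^2 + 4.18*h - 0.32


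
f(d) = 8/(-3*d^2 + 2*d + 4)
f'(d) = 8*(6*d - 2)/(-3*d^2 + 2*d + 4)^2 = 16*(3*d - 1)/(-3*d^2 + 2*d + 4)^2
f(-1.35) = -1.92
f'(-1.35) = -4.65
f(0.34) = 1.85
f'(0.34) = 0.02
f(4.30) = -0.19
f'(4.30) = 0.10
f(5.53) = -0.10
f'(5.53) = 0.04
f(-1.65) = -1.07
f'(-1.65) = -1.71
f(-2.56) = -0.38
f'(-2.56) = -0.32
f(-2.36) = -0.46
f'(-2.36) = -0.43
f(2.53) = -0.79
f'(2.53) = 1.02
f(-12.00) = -0.02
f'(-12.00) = 0.00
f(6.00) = -0.09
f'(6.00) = 0.03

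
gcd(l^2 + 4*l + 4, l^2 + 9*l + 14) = l + 2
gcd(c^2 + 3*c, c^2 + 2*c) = c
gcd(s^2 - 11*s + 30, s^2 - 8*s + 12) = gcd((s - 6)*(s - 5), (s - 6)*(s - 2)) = s - 6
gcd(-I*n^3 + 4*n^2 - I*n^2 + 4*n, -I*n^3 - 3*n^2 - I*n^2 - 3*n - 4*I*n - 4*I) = n + 1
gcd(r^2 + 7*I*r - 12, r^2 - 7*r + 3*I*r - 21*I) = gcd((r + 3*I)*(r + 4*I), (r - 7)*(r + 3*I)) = r + 3*I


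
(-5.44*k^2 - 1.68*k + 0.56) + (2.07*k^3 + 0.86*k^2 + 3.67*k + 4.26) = 2.07*k^3 - 4.58*k^2 + 1.99*k + 4.82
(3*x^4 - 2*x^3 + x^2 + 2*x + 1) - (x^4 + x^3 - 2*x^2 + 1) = 2*x^4 - 3*x^3 + 3*x^2 + 2*x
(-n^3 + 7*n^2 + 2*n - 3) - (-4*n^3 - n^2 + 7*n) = 3*n^3 + 8*n^2 - 5*n - 3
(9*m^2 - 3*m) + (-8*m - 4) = 9*m^2 - 11*m - 4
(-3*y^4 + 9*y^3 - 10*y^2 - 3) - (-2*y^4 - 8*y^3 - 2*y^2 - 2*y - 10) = -y^4 + 17*y^3 - 8*y^2 + 2*y + 7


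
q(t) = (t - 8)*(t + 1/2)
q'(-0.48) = -8.46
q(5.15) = -16.10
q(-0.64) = 1.21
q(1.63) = -13.57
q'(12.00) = 16.50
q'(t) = 2*t - 15/2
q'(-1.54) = -10.58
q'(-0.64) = -8.78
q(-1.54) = 9.92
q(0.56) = -7.89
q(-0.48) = -0.17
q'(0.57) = -6.36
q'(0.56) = -6.38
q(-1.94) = 14.31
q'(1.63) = -4.24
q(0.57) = -7.95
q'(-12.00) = -31.50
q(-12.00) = 230.00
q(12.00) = 50.00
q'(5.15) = 2.80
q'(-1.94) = -11.38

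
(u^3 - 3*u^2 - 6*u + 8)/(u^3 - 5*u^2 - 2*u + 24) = (u - 1)/(u - 3)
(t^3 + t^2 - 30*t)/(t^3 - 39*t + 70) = t*(t + 6)/(t^2 + 5*t - 14)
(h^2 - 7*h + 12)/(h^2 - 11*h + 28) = (h - 3)/(h - 7)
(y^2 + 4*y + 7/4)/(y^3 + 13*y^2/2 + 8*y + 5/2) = (y + 7/2)/(y^2 + 6*y + 5)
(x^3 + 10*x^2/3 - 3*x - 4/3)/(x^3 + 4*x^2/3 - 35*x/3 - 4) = (x - 1)/(x - 3)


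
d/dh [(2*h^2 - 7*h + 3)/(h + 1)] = 2*(h^2 + 2*h - 5)/(h^2 + 2*h + 1)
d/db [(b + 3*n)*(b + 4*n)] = 2*b + 7*n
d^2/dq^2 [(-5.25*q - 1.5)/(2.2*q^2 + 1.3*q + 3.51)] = (-(4.4*q + 1.3)*(5.25*q + 1.5)*(8.8*q + 2.6) + (69.3*q + 20.25)*(2.2*q^2 + 1.3*q + 3.51))/(2.2*q^2 + 1.3*q + 3.51)^3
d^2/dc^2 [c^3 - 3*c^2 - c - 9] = 6*c - 6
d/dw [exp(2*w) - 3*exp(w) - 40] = (2*exp(w) - 3)*exp(w)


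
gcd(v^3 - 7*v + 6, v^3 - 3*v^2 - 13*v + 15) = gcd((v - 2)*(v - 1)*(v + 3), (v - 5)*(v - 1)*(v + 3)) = v^2 + 2*v - 3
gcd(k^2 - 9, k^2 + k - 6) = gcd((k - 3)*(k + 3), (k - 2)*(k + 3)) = k + 3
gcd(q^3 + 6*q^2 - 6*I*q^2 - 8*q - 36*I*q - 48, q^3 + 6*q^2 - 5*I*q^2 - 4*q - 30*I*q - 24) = q^2 + q*(6 - 4*I) - 24*I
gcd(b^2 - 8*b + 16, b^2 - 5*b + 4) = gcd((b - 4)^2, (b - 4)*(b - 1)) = b - 4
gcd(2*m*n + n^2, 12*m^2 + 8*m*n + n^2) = 2*m + n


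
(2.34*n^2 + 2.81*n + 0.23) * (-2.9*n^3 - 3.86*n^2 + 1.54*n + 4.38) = -6.786*n^5 - 17.1814*n^4 - 7.91*n^3 + 13.6888*n^2 + 12.662*n + 1.0074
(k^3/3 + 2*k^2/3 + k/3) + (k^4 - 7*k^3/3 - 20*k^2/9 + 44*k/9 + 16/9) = k^4 - 2*k^3 - 14*k^2/9 + 47*k/9 + 16/9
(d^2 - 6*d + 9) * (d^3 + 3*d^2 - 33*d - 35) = d^5 - 3*d^4 - 42*d^3 + 190*d^2 - 87*d - 315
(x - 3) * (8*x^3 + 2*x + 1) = 8*x^4 - 24*x^3 + 2*x^2 - 5*x - 3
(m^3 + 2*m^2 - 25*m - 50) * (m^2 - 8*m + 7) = m^5 - 6*m^4 - 34*m^3 + 164*m^2 + 225*m - 350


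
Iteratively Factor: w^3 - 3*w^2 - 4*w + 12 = (w - 2)*(w^2 - w - 6) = (w - 3)*(w - 2)*(w + 2)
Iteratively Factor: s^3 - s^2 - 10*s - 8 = (s - 4)*(s^2 + 3*s + 2) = (s - 4)*(s + 2)*(s + 1)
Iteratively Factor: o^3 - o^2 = (o)*(o^2 - o) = o^2*(o - 1)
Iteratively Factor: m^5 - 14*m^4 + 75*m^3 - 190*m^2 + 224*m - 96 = (m - 4)*(m^4 - 10*m^3 + 35*m^2 - 50*m + 24) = (m - 4)*(m - 2)*(m^3 - 8*m^2 + 19*m - 12) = (m - 4)*(m - 2)*(m - 1)*(m^2 - 7*m + 12) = (m - 4)^2*(m - 2)*(m - 1)*(m - 3)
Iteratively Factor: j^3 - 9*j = (j)*(j^2 - 9) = j*(j + 3)*(j - 3)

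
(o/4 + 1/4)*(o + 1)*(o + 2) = o^3/4 + o^2 + 5*o/4 + 1/2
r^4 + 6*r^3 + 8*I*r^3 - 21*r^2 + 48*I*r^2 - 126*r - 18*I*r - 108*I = (r + 6)*(r + 2*I)*(r + 3*I)^2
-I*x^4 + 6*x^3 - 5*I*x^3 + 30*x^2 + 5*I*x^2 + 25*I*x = x*(x + 5)*(x + 5*I)*(-I*x + 1)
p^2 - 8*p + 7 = (p - 7)*(p - 1)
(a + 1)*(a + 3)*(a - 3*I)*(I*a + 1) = I*a^4 + 4*a^3 + 4*I*a^3 + 16*a^2 + 12*a - 12*I*a - 9*I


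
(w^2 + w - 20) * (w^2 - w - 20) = w^4 - 41*w^2 + 400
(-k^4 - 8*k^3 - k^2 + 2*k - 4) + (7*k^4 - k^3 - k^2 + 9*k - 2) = 6*k^4 - 9*k^3 - 2*k^2 + 11*k - 6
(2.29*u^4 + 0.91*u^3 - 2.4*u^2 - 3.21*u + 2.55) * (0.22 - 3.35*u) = -7.6715*u^5 - 2.5447*u^4 + 8.2402*u^3 + 10.2255*u^2 - 9.2487*u + 0.561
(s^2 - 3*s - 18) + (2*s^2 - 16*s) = 3*s^2 - 19*s - 18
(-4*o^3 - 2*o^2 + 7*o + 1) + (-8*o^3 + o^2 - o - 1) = -12*o^3 - o^2 + 6*o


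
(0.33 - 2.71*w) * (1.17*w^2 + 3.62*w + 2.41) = -3.1707*w^3 - 9.4241*w^2 - 5.3365*w + 0.7953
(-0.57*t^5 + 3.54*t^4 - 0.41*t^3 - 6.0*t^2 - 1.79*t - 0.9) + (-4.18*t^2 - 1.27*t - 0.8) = -0.57*t^5 + 3.54*t^4 - 0.41*t^3 - 10.18*t^2 - 3.06*t - 1.7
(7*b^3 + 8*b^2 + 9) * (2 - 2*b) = -14*b^4 - 2*b^3 + 16*b^2 - 18*b + 18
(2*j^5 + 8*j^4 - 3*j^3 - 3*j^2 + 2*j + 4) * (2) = 4*j^5 + 16*j^4 - 6*j^3 - 6*j^2 + 4*j + 8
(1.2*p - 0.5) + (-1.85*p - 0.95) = -0.65*p - 1.45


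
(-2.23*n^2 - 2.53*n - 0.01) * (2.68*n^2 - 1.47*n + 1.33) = -5.9764*n^4 - 3.5023*n^3 + 0.726399999999999*n^2 - 3.3502*n - 0.0133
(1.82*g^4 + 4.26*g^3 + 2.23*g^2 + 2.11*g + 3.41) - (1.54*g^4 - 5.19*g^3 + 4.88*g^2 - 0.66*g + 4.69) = 0.28*g^4 + 9.45*g^3 - 2.65*g^2 + 2.77*g - 1.28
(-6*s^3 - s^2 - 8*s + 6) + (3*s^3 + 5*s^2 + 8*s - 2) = -3*s^3 + 4*s^2 + 4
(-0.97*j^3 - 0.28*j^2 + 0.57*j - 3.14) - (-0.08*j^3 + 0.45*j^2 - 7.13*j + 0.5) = -0.89*j^3 - 0.73*j^2 + 7.7*j - 3.64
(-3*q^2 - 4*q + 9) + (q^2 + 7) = -2*q^2 - 4*q + 16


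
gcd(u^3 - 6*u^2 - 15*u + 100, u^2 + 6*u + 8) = u + 4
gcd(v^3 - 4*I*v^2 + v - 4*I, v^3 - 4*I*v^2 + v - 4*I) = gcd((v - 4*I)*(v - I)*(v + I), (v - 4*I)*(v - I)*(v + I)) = v^3 - 4*I*v^2 + v - 4*I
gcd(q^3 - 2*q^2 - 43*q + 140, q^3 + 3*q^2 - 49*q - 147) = q + 7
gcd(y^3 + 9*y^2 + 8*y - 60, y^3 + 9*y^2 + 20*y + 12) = y + 6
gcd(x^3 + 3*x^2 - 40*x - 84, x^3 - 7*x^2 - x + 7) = 1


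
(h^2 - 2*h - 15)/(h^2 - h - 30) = (-h^2 + 2*h + 15)/(-h^2 + h + 30)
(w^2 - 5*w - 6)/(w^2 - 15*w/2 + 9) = 2*(w + 1)/(2*w - 3)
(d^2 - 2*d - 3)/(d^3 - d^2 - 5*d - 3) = 1/(d + 1)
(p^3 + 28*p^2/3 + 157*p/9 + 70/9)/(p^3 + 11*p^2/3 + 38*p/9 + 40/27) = 3*(p + 7)/(3*p + 4)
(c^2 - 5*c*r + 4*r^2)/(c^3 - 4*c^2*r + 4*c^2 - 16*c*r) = (c - r)/(c*(c + 4))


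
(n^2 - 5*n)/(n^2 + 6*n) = (n - 5)/(n + 6)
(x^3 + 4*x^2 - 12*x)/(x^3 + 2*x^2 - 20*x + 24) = x/(x - 2)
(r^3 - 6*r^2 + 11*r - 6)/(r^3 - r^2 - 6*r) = (r^2 - 3*r + 2)/(r*(r + 2))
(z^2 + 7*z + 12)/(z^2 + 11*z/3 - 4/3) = 3*(z + 3)/(3*z - 1)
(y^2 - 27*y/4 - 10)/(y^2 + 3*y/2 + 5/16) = 4*(y - 8)/(4*y + 1)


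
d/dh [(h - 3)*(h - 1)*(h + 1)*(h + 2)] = 4*h^3 - 3*h^2 - 14*h + 1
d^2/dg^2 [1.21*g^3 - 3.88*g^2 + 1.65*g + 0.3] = 7.26*g - 7.76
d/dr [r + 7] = 1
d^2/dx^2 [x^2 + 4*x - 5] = 2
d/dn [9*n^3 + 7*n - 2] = 27*n^2 + 7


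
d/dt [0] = 0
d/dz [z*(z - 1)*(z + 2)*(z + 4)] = 4*z^3 + 15*z^2 + 4*z - 8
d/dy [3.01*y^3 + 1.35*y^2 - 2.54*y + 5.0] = 9.03*y^2 + 2.7*y - 2.54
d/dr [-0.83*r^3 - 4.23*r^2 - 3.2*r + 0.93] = -2.49*r^2 - 8.46*r - 3.2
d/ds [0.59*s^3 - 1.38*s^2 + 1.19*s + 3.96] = 1.77*s^2 - 2.76*s + 1.19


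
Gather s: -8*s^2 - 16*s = -8*s^2 - 16*s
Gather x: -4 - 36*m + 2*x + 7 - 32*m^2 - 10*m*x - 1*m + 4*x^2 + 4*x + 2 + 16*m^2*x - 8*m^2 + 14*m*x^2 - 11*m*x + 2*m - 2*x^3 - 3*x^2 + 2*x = -40*m^2 - 35*m - 2*x^3 + x^2*(14*m + 1) + x*(16*m^2 - 21*m + 8) + 5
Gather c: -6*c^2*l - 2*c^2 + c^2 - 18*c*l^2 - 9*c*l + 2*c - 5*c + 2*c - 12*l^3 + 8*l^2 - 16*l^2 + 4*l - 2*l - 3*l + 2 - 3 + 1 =c^2*(-6*l - 1) + c*(-18*l^2 - 9*l - 1) - 12*l^3 - 8*l^2 - l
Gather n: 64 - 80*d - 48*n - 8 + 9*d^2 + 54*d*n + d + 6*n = 9*d^2 - 79*d + n*(54*d - 42) + 56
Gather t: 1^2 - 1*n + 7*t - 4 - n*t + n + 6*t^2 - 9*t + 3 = 6*t^2 + t*(-n - 2)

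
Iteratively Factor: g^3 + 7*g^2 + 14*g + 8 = (g + 2)*(g^2 + 5*g + 4) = (g + 1)*(g + 2)*(g + 4)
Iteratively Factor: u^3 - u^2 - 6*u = (u - 3)*(u^2 + 2*u) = (u - 3)*(u + 2)*(u)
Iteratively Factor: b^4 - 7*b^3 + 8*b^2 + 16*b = (b)*(b^3 - 7*b^2 + 8*b + 16) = b*(b - 4)*(b^2 - 3*b - 4) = b*(b - 4)*(b + 1)*(b - 4)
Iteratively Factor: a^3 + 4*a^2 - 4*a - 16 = (a - 2)*(a^2 + 6*a + 8) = (a - 2)*(a + 2)*(a + 4)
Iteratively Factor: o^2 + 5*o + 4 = (o + 4)*(o + 1)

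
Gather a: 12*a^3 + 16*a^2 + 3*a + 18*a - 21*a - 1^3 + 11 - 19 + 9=12*a^3 + 16*a^2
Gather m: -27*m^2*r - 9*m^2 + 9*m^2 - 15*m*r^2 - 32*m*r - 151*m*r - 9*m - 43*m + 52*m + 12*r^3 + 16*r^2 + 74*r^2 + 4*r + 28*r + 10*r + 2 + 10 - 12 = -27*m^2*r + m*(-15*r^2 - 183*r) + 12*r^3 + 90*r^2 + 42*r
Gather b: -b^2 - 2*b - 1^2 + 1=-b^2 - 2*b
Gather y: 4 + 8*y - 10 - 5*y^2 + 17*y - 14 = -5*y^2 + 25*y - 20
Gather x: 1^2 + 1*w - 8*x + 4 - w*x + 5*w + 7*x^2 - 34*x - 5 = 6*w + 7*x^2 + x*(-w - 42)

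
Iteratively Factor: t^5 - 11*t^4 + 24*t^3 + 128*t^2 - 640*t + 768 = (t - 4)*(t^4 - 7*t^3 - 4*t^2 + 112*t - 192) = (t - 4)*(t + 4)*(t^3 - 11*t^2 + 40*t - 48) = (t - 4)^2*(t + 4)*(t^2 - 7*t + 12) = (t - 4)^3*(t + 4)*(t - 3)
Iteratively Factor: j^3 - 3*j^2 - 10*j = (j)*(j^2 - 3*j - 10) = j*(j + 2)*(j - 5)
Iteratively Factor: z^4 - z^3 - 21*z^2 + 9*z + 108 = (z - 3)*(z^3 + 2*z^2 - 15*z - 36) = (z - 3)*(z + 3)*(z^2 - z - 12) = (z - 4)*(z - 3)*(z + 3)*(z + 3)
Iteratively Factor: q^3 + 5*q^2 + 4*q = (q + 4)*(q^2 + q) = q*(q + 4)*(q + 1)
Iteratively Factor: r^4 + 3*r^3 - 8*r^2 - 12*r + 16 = (r - 1)*(r^3 + 4*r^2 - 4*r - 16) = (r - 1)*(r + 4)*(r^2 - 4) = (r - 1)*(r + 2)*(r + 4)*(r - 2)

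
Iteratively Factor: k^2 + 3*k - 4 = (k - 1)*(k + 4)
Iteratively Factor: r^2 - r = (r)*(r - 1)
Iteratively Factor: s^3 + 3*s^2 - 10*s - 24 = (s - 3)*(s^2 + 6*s + 8) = (s - 3)*(s + 4)*(s + 2)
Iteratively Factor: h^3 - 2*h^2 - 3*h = (h)*(h^2 - 2*h - 3) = h*(h - 3)*(h + 1)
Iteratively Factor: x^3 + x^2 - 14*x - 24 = (x - 4)*(x^2 + 5*x + 6) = (x - 4)*(x + 3)*(x + 2)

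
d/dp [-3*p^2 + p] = 1 - 6*p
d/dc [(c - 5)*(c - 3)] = 2*c - 8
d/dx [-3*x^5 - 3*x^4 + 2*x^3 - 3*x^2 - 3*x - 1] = -15*x^4 - 12*x^3 + 6*x^2 - 6*x - 3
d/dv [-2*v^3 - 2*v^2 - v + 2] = -6*v^2 - 4*v - 1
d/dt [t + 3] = 1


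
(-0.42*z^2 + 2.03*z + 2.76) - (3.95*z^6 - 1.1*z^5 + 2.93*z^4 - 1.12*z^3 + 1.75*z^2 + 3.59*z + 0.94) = -3.95*z^6 + 1.1*z^5 - 2.93*z^4 + 1.12*z^3 - 2.17*z^2 - 1.56*z + 1.82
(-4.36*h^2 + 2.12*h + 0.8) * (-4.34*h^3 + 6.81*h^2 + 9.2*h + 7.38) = 18.9224*h^5 - 38.8924*h^4 - 29.1468*h^3 - 7.2248*h^2 + 23.0056*h + 5.904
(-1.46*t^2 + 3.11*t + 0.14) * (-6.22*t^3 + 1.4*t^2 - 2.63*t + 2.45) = 9.0812*t^5 - 21.3882*t^4 + 7.323*t^3 - 11.5603*t^2 + 7.2513*t + 0.343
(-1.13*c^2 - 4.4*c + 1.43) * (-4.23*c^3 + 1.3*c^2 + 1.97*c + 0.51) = 4.7799*c^5 + 17.143*c^4 - 13.995*c^3 - 7.3853*c^2 + 0.5731*c + 0.7293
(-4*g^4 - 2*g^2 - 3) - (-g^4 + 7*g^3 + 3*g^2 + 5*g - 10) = -3*g^4 - 7*g^3 - 5*g^2 - 5*g + 7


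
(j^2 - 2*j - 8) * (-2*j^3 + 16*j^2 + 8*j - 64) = -2*j^5 + 20*j^4 - 8*j^3 - 208*j^2 + 64*j + 512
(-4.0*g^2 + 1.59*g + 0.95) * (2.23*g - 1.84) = -8.92*g^3 + 10.9057*g^2 - 0.8071*g - 1.748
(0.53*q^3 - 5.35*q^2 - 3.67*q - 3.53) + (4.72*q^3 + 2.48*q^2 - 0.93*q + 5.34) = 5.25*q^3 - 2.87*q^2 - 4.6*q + 1.81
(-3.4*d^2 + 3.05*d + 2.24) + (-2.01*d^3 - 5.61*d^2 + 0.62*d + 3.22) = -2.01*d^3 - 9.01*d^2 + 3.67*d + 5.46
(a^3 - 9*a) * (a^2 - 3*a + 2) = a^5 - 3*a^4 - 7*a^3 + 27*a^2 - 18*a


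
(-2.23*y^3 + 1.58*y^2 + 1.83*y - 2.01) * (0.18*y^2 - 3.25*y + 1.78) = -0.4014*y^5 + 7.5319*y^4 - 8.775*y^3 - 3.4969*y^2 + 9.7899*y - 3.5778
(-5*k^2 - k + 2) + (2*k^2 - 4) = -3*k^2 - k - 2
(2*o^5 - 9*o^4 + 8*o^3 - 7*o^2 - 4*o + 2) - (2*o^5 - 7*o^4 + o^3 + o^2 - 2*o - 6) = -2*o^4 + 7*o^3 - 8*o^2 - 2*o + 8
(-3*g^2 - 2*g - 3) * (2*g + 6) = -6*g^3 - 22*g^2 - 18*g - 18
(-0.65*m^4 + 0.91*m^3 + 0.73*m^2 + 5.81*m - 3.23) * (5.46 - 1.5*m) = 0.975*m^5 - 4.914*m^4 + 3.8736*m^3 - 4.7292*m^2 + 36.5676*m - 17.6358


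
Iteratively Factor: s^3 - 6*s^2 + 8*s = (s - 2)*(s^2 - 4*s) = (s - 4)*(s - 2)*(s)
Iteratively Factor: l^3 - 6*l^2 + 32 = (l - 4)*(l^2 - 2*l - 8) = (l - 4)^2*(l + 2)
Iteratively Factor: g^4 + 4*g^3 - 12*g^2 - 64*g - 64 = (g + 2)*(g^3 + 2*g^2 - 16*g - 32) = (g + 2)^2*(g^2 - 16) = (g + 2)^2*(g + 4)*(g - 4)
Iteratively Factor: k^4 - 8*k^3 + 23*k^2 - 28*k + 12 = (k - 2)*(k^3 - 6*k^2 + 11*k - 6) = (k - 3)*(k - 2)*(k^2 - 3*k + 2) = (k - 3)*(k - 2)*(k - 1)*(k - 2)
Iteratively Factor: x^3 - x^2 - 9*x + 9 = (x - 3)*(x^2 + 2*x - 3) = (x - 3)*(x + 3)*(x - 1)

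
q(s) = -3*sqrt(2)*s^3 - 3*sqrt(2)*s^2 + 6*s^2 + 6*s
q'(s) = -9*sqrt(2)*s^2 - 6*sqrt(2)*s + 12*s + 6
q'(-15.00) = -2910.50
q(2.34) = -30.70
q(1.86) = -10.06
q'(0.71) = 2.08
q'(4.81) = -271.57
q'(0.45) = 5.00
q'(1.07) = -4.81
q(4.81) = -402.62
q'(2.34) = -55.47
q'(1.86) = -31.50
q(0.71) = 3.63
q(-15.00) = 14624.32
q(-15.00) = 14624.32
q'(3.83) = -167.24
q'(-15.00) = -2910.50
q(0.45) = 2.67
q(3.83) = -189.60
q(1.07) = 3.23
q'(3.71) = -156.15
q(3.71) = -170.20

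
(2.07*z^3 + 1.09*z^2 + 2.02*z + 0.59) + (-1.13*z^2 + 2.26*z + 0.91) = 2.07*z^3 - 0.0399999999999998*z^2 + 4.28*z + 1.5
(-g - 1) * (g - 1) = 1 - g^2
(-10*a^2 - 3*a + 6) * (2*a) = -20*a^3 - 6*a^2 + 12*a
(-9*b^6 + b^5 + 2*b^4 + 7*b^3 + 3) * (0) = 0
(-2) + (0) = -2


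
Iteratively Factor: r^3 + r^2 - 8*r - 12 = (r + 2)*(r^2 - r - 6) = (r - 3)*(r + 2)*(r + 2)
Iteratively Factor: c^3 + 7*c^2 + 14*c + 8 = (c + 1)*(c^2 + 6*c + 8) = (c + 1)*(c + 4)*(c + 2)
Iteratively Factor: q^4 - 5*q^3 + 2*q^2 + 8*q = (q + 1)*(q^3 - 6*q^2 + 8*q) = (q - 2)*(q + 1)*(q^2 - 4*q) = q*(q - 2)*(q + 1)*(q - 4)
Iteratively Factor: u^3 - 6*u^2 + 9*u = (u - 3)*(u^2 - 3*u) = u*(u - 3)*(u - 3)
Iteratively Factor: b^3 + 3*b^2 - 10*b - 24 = (b + 2)*(b^2 + b - 12) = (b + 2)*(b + 4)*(b - 3)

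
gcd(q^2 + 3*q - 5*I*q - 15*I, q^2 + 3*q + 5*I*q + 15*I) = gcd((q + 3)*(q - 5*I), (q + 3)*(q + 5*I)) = q + 3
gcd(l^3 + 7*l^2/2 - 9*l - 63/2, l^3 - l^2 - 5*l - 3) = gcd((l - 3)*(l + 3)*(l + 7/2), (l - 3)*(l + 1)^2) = l - 3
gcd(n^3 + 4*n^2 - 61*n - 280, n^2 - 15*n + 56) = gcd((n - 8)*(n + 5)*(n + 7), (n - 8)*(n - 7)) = n - 8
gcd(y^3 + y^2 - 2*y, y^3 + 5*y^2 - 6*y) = y^2 - y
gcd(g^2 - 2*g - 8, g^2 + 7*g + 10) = g + 2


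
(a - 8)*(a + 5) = a^2 - 3*a - 40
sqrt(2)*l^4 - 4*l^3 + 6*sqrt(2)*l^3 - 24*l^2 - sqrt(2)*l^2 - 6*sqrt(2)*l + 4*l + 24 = (l - 1)*(l + 6)*(l - 2*sqrt(2))*(sqrt(2)*l + sqrt(2))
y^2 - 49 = (y - 7)*(y + 7)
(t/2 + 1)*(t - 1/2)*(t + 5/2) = t^3/2 + 2*t^2 + 11*t/8 - 5/4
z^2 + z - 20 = (z - 4)*(z + 5)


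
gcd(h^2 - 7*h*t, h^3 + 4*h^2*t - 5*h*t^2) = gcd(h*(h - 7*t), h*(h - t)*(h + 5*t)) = h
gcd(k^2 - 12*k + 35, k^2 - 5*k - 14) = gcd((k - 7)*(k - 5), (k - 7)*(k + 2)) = k - 7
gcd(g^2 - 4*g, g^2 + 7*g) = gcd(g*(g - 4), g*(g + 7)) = g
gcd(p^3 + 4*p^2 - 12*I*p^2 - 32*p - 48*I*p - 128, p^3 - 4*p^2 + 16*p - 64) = p - 4*I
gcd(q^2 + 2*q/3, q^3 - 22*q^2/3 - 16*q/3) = q^2 + 2*q/3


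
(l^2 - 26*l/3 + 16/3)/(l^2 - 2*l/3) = (l - 8)/l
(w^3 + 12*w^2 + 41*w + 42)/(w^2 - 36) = (w^3 + 12*w^2 + 41*w + 42)/(w^2 - 36)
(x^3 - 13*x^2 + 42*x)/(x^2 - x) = (x^2 - 13*x + 42)/(x - 1)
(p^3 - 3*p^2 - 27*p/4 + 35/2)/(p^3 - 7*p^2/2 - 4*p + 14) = (p + 5/2)/(p + 2)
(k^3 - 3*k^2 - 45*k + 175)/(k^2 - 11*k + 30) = (k^2 + 2*k - 35)/(k - 6)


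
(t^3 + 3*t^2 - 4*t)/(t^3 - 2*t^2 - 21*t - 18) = t*(-t^2 - 3*t + 4)/(-t^3 + 2*t^2 + 21*t + 18)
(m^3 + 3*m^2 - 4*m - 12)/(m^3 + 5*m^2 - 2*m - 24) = (m + 2)/(m + 4)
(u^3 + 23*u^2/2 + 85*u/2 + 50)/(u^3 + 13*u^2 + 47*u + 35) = (u^2 + 13*u/2 + 10)/(u^2 + 8*u + 7)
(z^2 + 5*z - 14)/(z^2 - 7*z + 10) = (z + 7)/(z - 5)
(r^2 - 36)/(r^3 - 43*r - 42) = (r - 6)/(r^2 - 6*r - 7)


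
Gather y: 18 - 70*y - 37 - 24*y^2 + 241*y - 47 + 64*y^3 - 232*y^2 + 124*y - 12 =64*y^3 - 256*y^2 + 295*y - 78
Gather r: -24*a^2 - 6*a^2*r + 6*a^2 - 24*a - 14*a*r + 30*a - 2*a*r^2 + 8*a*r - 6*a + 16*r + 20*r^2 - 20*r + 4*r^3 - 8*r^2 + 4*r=-18*a^2 + 4*r^3 + r^2*(12 - 2*a) + r*(-6*a^2 - 6*a)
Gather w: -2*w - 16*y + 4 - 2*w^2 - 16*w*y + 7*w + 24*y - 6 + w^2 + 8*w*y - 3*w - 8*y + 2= -w^2 + w*(2 - 8*y)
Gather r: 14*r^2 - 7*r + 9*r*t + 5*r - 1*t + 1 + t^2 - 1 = 14*r^2 + r*(9*t - 2) + t^2 - t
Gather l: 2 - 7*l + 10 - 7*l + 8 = 20 - 14*l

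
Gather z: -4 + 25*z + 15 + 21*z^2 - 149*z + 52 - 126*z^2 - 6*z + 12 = -105*z^2 - 130*z + 75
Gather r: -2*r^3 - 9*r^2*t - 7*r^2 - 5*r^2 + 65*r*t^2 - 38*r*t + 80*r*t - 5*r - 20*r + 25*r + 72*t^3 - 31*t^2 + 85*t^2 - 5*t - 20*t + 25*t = -2*r^3 + r^2*(-9*t - 12) + r*(65*t^2 + 42*t) + 72*t^3 + 54*t^2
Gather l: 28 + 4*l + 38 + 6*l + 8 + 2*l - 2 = 12*l + 72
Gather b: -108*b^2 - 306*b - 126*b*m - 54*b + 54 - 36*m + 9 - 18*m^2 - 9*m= -108*b^2 + b*(-126*m - 360) - 18*m^2 - 45*m + 63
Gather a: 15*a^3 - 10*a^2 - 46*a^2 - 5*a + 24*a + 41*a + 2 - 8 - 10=15*a^3 - 56*a^2 + 60*a - 16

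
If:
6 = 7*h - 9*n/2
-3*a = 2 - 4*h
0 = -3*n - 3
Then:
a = -8/21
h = 3/14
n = -1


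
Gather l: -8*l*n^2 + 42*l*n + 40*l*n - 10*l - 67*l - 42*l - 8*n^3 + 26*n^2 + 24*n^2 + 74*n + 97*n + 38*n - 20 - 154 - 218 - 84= l*(-8*n^2 + 82*n - 119) - 8*n^3 + 50*n^2 + 209*n - 476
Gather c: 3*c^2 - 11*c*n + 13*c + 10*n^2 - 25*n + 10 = 3*c^2 + c*(13 - 11*n) + 10*n^2 - 25*n + 10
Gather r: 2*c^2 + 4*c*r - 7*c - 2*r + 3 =2*c^2 - 7*c + r*(4*c - 2) + 3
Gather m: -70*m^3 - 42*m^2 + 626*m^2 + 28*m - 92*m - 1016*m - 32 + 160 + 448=-70*m^3 + 584*m^2 - 1080*m + 576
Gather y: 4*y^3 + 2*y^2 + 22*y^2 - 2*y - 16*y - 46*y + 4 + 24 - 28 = 4*y^3 + 24*y^2 - 64*y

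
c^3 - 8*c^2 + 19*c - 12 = (c - 4)*(c - 3)*(c - 1)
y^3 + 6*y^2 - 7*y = y*(y - 1)*(y + 7)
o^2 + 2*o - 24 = (o - 4)*(o + 6)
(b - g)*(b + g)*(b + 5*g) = b^3 + 5*b^2*g - b*g^2 - 5*g^3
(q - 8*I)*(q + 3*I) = q^2 - 5*I*q + 24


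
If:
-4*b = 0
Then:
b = 0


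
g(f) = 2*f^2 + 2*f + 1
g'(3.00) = 14.00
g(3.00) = 25.00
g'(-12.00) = -46.00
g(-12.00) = 265.00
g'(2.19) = 10.76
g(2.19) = 14.97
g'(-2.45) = -7.80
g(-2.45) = 8.10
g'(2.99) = 13.96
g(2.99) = 24.86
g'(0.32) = 3.28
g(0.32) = 1.84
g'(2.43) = 11.72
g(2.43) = 17.67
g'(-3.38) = -11.52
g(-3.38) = 17.09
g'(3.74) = 16.96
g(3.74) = 36.46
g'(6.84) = 29.36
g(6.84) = 108.25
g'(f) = 4*f + 2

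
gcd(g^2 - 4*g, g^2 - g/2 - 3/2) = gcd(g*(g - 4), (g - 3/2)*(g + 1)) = 1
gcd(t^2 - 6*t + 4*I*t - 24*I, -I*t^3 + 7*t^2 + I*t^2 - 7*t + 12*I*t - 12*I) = t + 4*I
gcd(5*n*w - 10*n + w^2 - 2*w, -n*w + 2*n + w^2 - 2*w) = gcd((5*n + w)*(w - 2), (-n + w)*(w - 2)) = w - 2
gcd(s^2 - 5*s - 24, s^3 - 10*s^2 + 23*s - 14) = 1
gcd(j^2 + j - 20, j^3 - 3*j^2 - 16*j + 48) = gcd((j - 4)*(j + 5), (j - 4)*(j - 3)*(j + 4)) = j - 4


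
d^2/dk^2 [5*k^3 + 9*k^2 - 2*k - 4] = 30*k + 18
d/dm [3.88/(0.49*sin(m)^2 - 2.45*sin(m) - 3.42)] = (9.506 - 3.8024*sin(m))*cos(m)/(-0.49*sin(m)^2 + 2.45*sin(m) + 3.42)^2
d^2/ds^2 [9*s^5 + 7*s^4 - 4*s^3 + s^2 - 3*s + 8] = 180*s^3 + 84*s^2 - 24*s + 2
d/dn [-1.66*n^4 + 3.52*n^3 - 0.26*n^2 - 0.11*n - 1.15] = -6.64*n^3 + 10.56*n^2 - 0.52*n - 0.11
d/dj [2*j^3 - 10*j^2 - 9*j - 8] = 6*j^2 - 20*j - 9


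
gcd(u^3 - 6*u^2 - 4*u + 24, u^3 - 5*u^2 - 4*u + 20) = u^2 - 4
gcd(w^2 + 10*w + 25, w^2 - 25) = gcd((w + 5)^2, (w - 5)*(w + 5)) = w + 5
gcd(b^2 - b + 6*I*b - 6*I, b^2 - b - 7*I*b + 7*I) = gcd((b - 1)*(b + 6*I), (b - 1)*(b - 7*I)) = b - 1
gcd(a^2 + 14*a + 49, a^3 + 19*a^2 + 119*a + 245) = a^2 + 14*a + 49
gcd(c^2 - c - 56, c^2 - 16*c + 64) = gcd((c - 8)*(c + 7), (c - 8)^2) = c - 8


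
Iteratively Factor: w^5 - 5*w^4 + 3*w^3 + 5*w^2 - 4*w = (w - 1)*(w^4 - 4*w^3 - w^2 + 4*w) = (w - 1)*(w + 1)*(w^3 - 5*w^2 + 4*w) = w*(w - 1)*(w + 1)*(w^2 - 5*w + 4) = w*(w - 4)*(w - 1)*(w + 1)*(w - 1)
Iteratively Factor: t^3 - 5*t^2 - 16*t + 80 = (t - 5)*(t^2 - 16) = (t - 5)*(t - 4)*(t + 4)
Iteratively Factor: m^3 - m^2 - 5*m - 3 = (m + 1)*(m^2 - 2*m - 3) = (m + 1)^2*(m - 3)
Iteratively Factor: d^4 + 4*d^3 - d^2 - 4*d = (d)*(d^3 + 4*d^2 - d - 4) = d*(d + 1)*(d^2 + 3*d - 4) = d*(d - 1)*(d + 1)*(d + 4)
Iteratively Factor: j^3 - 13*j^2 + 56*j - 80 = (j - 4)*(j^2 - 9*j + 20) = (j - 5)*(j - 4)*(j - 4)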